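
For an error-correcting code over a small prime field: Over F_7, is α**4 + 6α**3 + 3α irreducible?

Write f(α) = α**4 + 6α**3 + 3α.
Check for roots in F_7: f(0) = 0 → root; f(1) = 3; f(2) = 0 → root; f(3) = 0 → root; f(4) = 1; f(5) = 4; f(6) = 6.
f(0) = 0, so (α) divides f(α); f is reducible.

No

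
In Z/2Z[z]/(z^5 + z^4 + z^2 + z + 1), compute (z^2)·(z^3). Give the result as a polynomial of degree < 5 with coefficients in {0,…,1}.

Multiply in Z/2Z[z]: (z^2)·(z^3) = z^5.
Reduce using z^5 ≡ z^4 + z^2 + z + 1 (mod z^5 + z^4 + z^2 + z + 1).
Reduced: z^4 + z^2 + z + 1.

z^4 + z^2 + z + 1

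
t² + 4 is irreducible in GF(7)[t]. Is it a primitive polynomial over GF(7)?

Write f(t) = t² + 4.
|GF(7^2)^×| = 7^2 − 1 = 48. Prime factorization: 48 = 2^4·3.
f is primitive ⇔ t has order 48 in GF(7)[t]/(f), i.e. t^(48/q) ≠ 1 for each prime q | 48.
t^(24) mod f = 1
t^(16) mod f = 2.
Since t^(24) = 1, the order of t divides 24 < 48; not primitive.

No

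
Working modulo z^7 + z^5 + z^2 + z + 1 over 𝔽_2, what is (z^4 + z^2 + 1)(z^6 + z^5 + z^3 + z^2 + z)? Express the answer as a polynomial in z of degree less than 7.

z^5 + z^4 + z^2 + 1

Multiply in 𝔽_2[z]: (z^4 + z^2 + 1)·(z^6 + z^5 + z^3 + z^2 + z) = z^10 + z^9 + z^8 + z^5 + z^4 + z^2 + z.
Reduce using z^7 ≡ z^5 + z^2 + z + 1 (mod z^7 + z^5 + z^2 + z + 1).
Reduced: z^5 + z^4 + z^2 + 1.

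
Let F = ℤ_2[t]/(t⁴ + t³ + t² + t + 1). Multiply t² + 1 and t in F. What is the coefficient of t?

Multiply in ℤ_2[t]: (t² + 1)·(t) = t³ + t.
Reduced: t³ + t.

1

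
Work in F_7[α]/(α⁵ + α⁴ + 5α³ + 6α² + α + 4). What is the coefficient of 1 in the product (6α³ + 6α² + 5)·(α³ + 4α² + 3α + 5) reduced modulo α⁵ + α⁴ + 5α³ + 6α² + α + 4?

6

Multiply in F_7[α]: (6α³ + 6α² + 5)·(α³ + 4α² + 3α + 5) = 6α⁶ + 2α⁵ + 4α³ + α² + α + 4.
Reduce using α⁵ ≡ 6α⁴ + 2α³ + α² + 6α + 3 (mod α⁵ + α⁴ + 5α³ + 6α² + α + 4).
Reduced: 2α⁴ + 2α³ + 5α² + 2α + 6.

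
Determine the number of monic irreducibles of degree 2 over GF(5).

x^(5^2) − x is the product of all monic irreducibles of degree dividing 2; Möbius inversion gives N = (1/2) Σ μ(2/d)·5^d.
Divisors of 2: 1, 2; μ(2/d) for each: -1, 1.
Σ = − 5^1 + 5^2 = 20.
N = 20/2 = 10.

10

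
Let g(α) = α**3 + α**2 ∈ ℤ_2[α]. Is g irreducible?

Check for roots in ℤ_2: g(0) = 0 → root; g(1) = 0 → root.
g(0) = 0, so (α) divides g(α); g is reducible.

No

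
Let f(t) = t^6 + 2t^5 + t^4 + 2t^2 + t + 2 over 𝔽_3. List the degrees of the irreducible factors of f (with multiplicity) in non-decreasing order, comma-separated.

Roots in 𝔽_3: f(0) = 2; f(1) = 0 → root; f(2) = 0 → root.
Linear factors from roots: (t + 2), (t + 1).
Complete factorization: f(t) = (t + 2)·(t + 1)^3·(t^2 + 1).
Factor degrees with multiplicity: 1 + 1 + 1 + 1 + 2 = 6.

1, 1, 1, 1, 2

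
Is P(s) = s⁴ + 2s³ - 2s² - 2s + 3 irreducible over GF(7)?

Yes

Check for roots in GF(7): P(0) = 3; P(1) = 2; P(2) = 2; P(3) = 2; P(4) = 4; P(5) = 6; P(6) = 2.
No roots, so no linear factors.
Degree-2 irreducible divisors: test the 21 monic irreducibles of degree 2 over GF(7).
None of them divide P (all give nonzero remainder).
No irreducible factor of degree ≤ 2 exists, so P is irreducible over GF(7).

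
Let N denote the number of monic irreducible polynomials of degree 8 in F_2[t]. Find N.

30

By the necklace-counting formula, N_2(8) = (1/8) Σ_{d|8} μ(8/d)·2^d.
Divisors of 8: 1, 2, 4, 8; μ(8/d) for each: 0, 0, -1, 1.
Σ = − 2^4 + 2^8 = 240.
N = 240/8 = 30.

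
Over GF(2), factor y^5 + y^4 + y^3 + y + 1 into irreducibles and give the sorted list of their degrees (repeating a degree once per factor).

Write f(y) = y^5 + y^4 + y^3 + y + 1.
Roots in GF(2): f(0) = 1; f(1) = 1.
Complete factorization: f(y) = (y^5 + y^4 + y^3 + y + 1).
Factor degrees with multiplicity: 5 = 5.

5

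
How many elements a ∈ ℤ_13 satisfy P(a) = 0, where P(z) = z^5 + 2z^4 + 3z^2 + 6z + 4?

Evaluate at each of the 13 elements of ℤ_13:
P(0) = 4; P(1) = 3; P(2) = 1; P(3) = 12; P(4) = 0 → root; P(5) = 12; P(6) = 12; P(7) = 1; P(8) = 7; P(9) = 10; P(10) = 10; P(11) = 4; P(12) = 2.
Roots: {4}.

1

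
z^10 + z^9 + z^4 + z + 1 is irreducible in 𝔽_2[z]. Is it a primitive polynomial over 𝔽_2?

Yes

Write f(z) = z^10 + z^9 + z^4 + z + 1.
|GF(2^10)^×| = 2^10 − 1 = 1023. Prime factorization: 1023 = 3·11·31.
f is primitive ⇔ z has order 1023 in GF(2)[z]/(f), i.e. z^(1023/q) ≠ 1 for each prime q | 1023.
z^(341) mod f = z^8 + z^6 + z^3 + z^2 + z.
z^(93) mod f = z^9 + z^8 + z^6 + z^5 + z^2 + 1.
z^(33) mod f = z^9 + z^8 + z^6 + z^4 + z^2 + z + 1.
None equal 1, so z has full order 1023; f is primitive.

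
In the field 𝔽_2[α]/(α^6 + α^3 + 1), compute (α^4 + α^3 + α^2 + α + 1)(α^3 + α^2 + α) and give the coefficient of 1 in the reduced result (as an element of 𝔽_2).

0

Multiply in 𝔽_2[α]: (α^4 + α^3 + α^2 + α + 1)·(α^3 + α^2 + α) = α^7 + α^5 + α^4 + α^3 + α.
Reduce using α^6 ≡ α^3 + 1 (mod α^6 + α^3 + 1).
Reduced: α^5 + α^3.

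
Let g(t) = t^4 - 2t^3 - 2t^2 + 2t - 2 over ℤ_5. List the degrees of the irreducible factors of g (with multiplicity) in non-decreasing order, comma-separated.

Roots in ℤ_5: g(0) = 3; g(1) = 2; g(2) = 4; g(3) = 3; g(4) = 2.
Complete factorization: g(t) = (t^4 - 2t^3 - 2t^2 + 2t - 2).
Factor degrees with multiplicity: 4 = 4.

4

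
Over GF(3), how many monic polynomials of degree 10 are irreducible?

5880

Gauss's count: N_{3}(10) = (1/10) Σ_{d|10} μ(10/d)·3^d.
Divisors of 10: 1, 2, 5, 10; μ(10/d) for each: 1, -1, -1, 1.
Σ = 3^1 − 3^2 − 3^5 + 3^10 = 58800.
N = 58800/10 = 5880.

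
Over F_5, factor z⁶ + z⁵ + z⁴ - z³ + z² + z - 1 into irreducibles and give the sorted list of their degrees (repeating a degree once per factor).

Write f(z) = z⁶ + z⁵ + z⁴ - z³ + z² + z - 1.
Roots in F_5: f(0) = 4; f(1) = 3; f(2) = 4; f(3) = 2; f(4) = 1.
Complete factorization: f(z) = (z⁶ + z⁵ + z⁴ - z³ + z² + z - 1).
Factor degrees with multiplicity: 6 = 6.

6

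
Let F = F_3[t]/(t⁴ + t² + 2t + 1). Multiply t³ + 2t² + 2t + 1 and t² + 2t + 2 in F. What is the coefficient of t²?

Multiply in F_3[t]: (t³ + 2t² + 2t + 1)·(t² + 2t + 2) = t⁵ + t⁴ + 2t³ + 2.
Reduce using t⁴ ≡ 2t² + t + 2 (mod t⁴ + t² + 2t + 1).
Reduced: t³ + 1.

0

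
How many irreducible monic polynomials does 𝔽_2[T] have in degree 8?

Gauss's count: N_{2}(8) = (1/8) Σ_{d|8} μ(8/d)·2^d.
Divisors of 8: 1, 2, 4, 8; μ(8/d) for each: 0, 0, -1, 1.
Σ = − 2^4 + 2^8 = 240.
N = 240/8 = 30.

30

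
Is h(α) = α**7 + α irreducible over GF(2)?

No

Check for roots in GF(2): h(0) = 0 → root; h(1) = 0 → root.
h(0) = 0, so (α) divides h(α); h is reducible.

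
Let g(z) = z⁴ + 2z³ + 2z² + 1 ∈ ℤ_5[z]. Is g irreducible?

Check for roots in ℤ_5: g(0) = 1; g(1) = 1; g(2) = 1; g(3) = 4; g(4) = 2.
No roots, so no linear factors.
Degree-2 irreducible divisors: test the 10 monic irreducibles of degree 2 over GF(5).
None of them divide g (all give nonzero remainder).
No irreducible factor of degree ≤ 2 exists, so g is irreducible over GF(5).

Yes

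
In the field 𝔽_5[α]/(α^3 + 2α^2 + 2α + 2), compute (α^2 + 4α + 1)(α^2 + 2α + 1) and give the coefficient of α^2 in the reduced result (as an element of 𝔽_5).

0

Multiply in 𝔽_5[α]: (α^2 + 4α + 1)·(α^2 + 2α + 1) = α^4 + α^3 + α + 1.
Reduce using α^3 ≡ 3α^2 + 3α + 3 (mod α^3 + 2α^2 + 2α + 2).
Reduced: α + 3.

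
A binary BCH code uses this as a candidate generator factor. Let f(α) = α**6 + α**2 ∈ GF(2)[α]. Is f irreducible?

Check for roots in GF(2): f(0) = 0 → root; f(1) = 0 → root.
f(0) = 0, so (α) divides f(α); f is reducible.

No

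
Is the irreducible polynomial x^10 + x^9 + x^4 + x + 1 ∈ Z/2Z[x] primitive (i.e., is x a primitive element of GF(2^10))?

Write f(x) = x^10 + x^9 + x^4 + x + 1.
|GF(2^10)^×| = 2^10 − 1 = 1023. Prime factorization: 1023 = 3·11·31.
f is primitive ⇔ x has order 1023 in GF(2)[x]/(f), i.e. x^(1023/q) ≠ 1 for each prime q | 1023.
x^(341) mod f = x^8 + x^6 + x^3 + x^2 + x.
x^(93) mod f = x^9 + x^8 + x^6 + x^5 + x^2 + 1.
x^(33) mod f = x^9 + x^8 + x^6 + x^4 + x^2 + x + 1.
None equal 1, so x has full order 1023; f is primitive.

Yes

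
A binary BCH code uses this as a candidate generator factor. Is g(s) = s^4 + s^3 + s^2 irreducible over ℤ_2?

Check for roots in ℤ_2: g(0) = 0 → root; g(1) = 1.
g(0) = 0, so (s) divides g(s); g is reducible.

No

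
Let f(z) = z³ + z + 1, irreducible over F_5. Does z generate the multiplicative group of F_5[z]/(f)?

No

|GF(5^3)^×| = 5^3 − 1 = 124. Prime factorization: 124 = 2^2·31.
f is primitive ⇔ z has order 124 in GF(5)[z]/(f), i.e. z^(124/q) ≠ 1 for each prime q | 124.
z^(62) mod f = 1
z^(4) mod f = 4z² + 4z.
Since z^(62) = 1, the order of z divides 62 < 124; not primitive.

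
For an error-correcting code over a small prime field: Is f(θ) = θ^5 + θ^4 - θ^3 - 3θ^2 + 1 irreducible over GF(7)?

No

Check for roots in GF(7): f(0) = 1; f(1) = 6; f(2) = 1; f(3) = 5; f(4) = 0 → root; f(5) = 2; f(6) = 6.
f(4) = 0, so (θ − 4) divides f(θ); f is reducible.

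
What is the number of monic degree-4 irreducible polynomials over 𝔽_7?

588

x^(7^4) − x is the product of all monic irreducibles of degree dividing 4; Möbius inversion gives N = (1/4) Σ μ(4/d)·7^d.
Divisors of 4: 1, 2, 4; μ(4/d) for each: 0, -1, 1.
Σ = − 7^2 + 7^4 = 2352.
N = 2352/4 = 588.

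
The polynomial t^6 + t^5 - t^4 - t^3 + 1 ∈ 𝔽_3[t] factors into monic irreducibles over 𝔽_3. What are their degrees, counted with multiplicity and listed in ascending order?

Write g(t) = t^6 + t^5 - t^4 - t^3 + 1.
Roots in 𝔽_3: g(0) = 1; g(1) = 1; g(2) = 1.
Complete factorization: g(t) = (t^6 + t^5 - t^4 - t^3 + 1).
Factor degrees with multiplicity: 6 = 6.

6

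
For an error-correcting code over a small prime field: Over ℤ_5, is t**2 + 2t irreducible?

No

Write m(t) = t**2 + 2t.
Check for roots in ℤ_5: m(0) = 0 → root; m(1) = 3; m(2) = 3; m(3) = 0 → root; m(4) = 4.
m(0) = 0, so (t) divides m(t); m is reducible.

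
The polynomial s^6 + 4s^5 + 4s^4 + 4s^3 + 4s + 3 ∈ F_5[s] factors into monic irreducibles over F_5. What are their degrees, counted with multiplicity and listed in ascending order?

1, 2, 3

Write f(s) = s^6 + 4s^5 + 4s^4 + 4s^3 + 4s + 3.
Roots in F_5: f(0) = 3; f(1) = 0 → root; f(2) = 4; f(3) = 3; f(4) = 1.
Linear factors from roots: (s + 4).
Complete factorization: f(s) = (s + 4)·(s^2 + 2s + 3)·(s^3 + 3s^2 + 4).
Factor degrees with multiplicity: 1 + 2 + 3 = 6.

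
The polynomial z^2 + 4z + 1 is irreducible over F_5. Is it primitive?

No

Write f(z) = z^2 + 4z + 1.
|GF(5^2)^×| = 5^2 − 1 = 24. Prime factorization: 24 = 2^3·3.
f is primitive ⇔ z has order 24 in GF(5)[z]/(f), i.e. z^(24/q) ≠ 1 for each prime q | 24.
z^(12) mod f = 1
z^(8) mod f = z + 4.
Since z^(12) = 1, the order of z divides 12 < 24; not primitive.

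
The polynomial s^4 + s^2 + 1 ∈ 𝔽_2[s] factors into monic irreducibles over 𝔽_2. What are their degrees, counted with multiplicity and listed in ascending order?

Write f(s) = s^4 + s^2 + 1.
Roots in 𝔽_2: f(0) = 1; f(1) = 1.
Complete factorization: f(s) = (s^2 + s + 1)^2.
Factor degrees with multiplicity: 2 + 2 = 4.

2, 2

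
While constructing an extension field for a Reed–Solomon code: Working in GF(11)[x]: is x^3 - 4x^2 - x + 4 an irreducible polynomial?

No

Write m(x) = x^3 - 4x^2 - x + 4.
Check each element of GF(11) for a root: m(0)=4, m(1)=0, m(2)=5, m(3)=3, m(4)=0, m(5)=2, m(6)=4, m(7)=1, m(8)=10, m(9)=4, m(10)=0.
m(1) = 0, so (x − 1) divides m(x); m is reducible.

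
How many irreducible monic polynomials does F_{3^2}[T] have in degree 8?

By the necklace-counting formula, N_9(8) = (1/8) Σ_{d|8} μ(8/d)·9^d.
Divisors of 8: 1, 2, 4, 8; μ(8/d) for each: 0, 0, -1, 1.
Σ = − 9^4 + 9^8 = 43040160.
N = 43040160/8 = 5380020.

5380020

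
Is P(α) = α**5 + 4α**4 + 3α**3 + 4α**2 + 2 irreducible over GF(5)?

Yes

Check for roots in GF(5): P(0) = 2; P(1) = 4; P(2) = 3; P(3) = 1; P(4) = 1.
No roots, so no linear factors.
Degree-2 irreducible divisors: test the 10 monic irreducibles of degree 2 over GF(5).
None of them divide P (all give nonzero remainder).
No irreducible factor of degree ≤ 2 exists, so P is irreducible over GF(5).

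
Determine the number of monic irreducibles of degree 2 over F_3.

3

x^(3^2) − x is the product of all monic irreducibles of degree dividing 2; Möbius inversion gives N = (1/2) Σ μ(2/d)·3^d.
Divisors of 2: 1, 2; μ(2/d) for each: -1, 1.
Σ = − 3^1 + 3^2 = 6.
N = 6/2 = 3.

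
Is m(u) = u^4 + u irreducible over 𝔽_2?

No

Check for roots in 𝔽_2: m(0) = 0 → root; m(1) = 0 → root.
m(0) = 0, so (u) divides m(u); m is reducible.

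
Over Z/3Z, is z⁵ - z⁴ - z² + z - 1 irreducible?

Yes

Write g(z) = z⁵ - z⁴ - z² + z - 1.
Check for roots in Z/3Z: g(0) = 2; g(1) = 2; g(2) = 1.
No roots, so no linear factors.
Monic irreducibles of degree 2 over GF(3): z² + 1, z² + z - 1, z² - z - 1.
None of them divide g (all give nonzero remainder).
No irreducible factor of degree ≤ 2 exists, so g is irreducible over GF(3).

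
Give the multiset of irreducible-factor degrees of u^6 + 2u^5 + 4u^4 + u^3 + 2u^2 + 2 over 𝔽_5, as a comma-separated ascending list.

1, 1, 2, 2

Write f(u) = u^6 + 2u^5 + 4u^4 + u^3 + 2u^2 + 2.
Roots in 𝔽_5: f(0) = 2; f(1) = 2; f(2) = 0 → root; f(3) = 1; f(4) = 1.
Linear factors from roots: (u + 3).
Complete factorization: f(u) = (u + 3)^2·(u^2 + 3)·(u^2 + u + 1).
Factor degrees with multiplicity: 1 + 1 + 2 + 2 = 6.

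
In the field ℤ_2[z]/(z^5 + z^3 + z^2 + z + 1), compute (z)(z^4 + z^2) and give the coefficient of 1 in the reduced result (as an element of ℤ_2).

1

Multiply in ℤ_2[z]: (z)·(z^4 + z^2) = z^5 + z^3.
Reduce using z^5 ≡ z^3 + z^2 + z + 1 (mod z^5 + z^3 + z^2 + z + 1).
Reduced: z^2 + z + 1.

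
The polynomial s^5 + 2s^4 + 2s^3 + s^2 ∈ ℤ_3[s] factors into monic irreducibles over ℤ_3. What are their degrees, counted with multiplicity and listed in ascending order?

1, 1, 1, 1, 1

Write g(s) = s^5 + 2s^4 + 2s^3 + s^2.
Roots in ℤ_3: g(0) = 0 → root; g(1) = 0 → root; g(2) = 0 → root.
Linear factors from roots: (s), (s + 2), (s + 1).
Complete factorization: g(s) = (s + 1)·(s)^2·(s + 2)^2.
Factor degrees with multiplicity: 1 + 1 + 1 + 1 + 1 = 5.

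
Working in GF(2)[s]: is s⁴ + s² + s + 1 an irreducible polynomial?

Write g(s) = s⁴ + s² + s + 1.
Check for roots in GF(2): g(0) = 1; g(1) = 0 → root.
g(1) = 0, so (s − 1) divides g(s); g is reducible.

No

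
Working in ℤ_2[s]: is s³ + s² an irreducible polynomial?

Write m(s) = s³ + s².
Check for roots in ℤ_2: m(0) = 0 → root; m(1) = 0 → root.
m(0) = 0, so (s) divides m(s); m is reducible.

No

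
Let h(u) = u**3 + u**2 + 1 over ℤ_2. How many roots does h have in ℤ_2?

0

Evaluate at each of the 2 elements of ℤ_2:
h(0) = 1; h(1) = 1.
No element is a root.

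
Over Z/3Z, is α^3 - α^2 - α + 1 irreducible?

Write P(α) = α^3 - α^2 - α + 1.
Check for roots in Z/3Z: P(0) = 1; P(1) = 0 → root; P(2) = 0 → root.
P(1) = 0, so (α − 1) divides P(α); P is reducible.

No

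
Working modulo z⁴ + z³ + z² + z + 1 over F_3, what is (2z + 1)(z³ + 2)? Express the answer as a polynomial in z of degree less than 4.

Multiply in F_3[z]: (2z + 1)·(z³ + 2) = 2z⁴ + z³ + z + 2.
Reduce using z⁴ ≡ 2z³ + 2z² + 2z + 2 (mod z⁴ + z³ + z² + z + 1).
Reduced: 2z³ + z² + 2z.

2z^3 + z^2 + 2z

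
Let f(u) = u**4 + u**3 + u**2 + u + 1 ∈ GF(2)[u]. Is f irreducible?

Yes

Check for roots in GF(2): f(0) = 1; f(1) = 1.
No roots, so no linear factors.
Monic irreducibles of degree 2 over GF(2): u**2 + u + 1.
None of them divide f (all give nonzero remainder).
No irreducible factor of degree ≤ 2 exists, so f is irreducible over GF(2).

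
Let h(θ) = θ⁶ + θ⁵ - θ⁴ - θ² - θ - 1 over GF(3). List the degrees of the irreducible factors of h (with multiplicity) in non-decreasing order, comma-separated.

Roots in GF(3): h(0) = 2; h(1) = 1; h(2) = 1.
Complete factorization: h(θ) = (θ⁶ + θ⁵ - θ⁴ - θ² - θ - 1).
Factor degrees with multiplicity: 6 = 6.

6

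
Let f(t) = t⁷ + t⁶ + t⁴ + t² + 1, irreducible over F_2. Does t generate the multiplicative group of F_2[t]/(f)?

|GF(2^7)^×| = 2^7 − 1 = 127. Prime factorization: 127 = 127.
f is primitive ⇔ t has order 127 in GF(2)[t]/(f), i.e. t^(127/q) ≠ 1 for each prime q | 127.
t^(1) mod f = t.
None equal 1, so t has full order 127; f is primitive.

Yes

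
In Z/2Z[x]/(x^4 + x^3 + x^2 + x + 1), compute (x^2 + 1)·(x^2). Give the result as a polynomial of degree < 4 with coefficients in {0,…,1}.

Multiply in Z/2Z[x]: (x^2 + 1)·(x^2) = x^4 + x^2.
Reduce using x^4 ≡ x^3 + x^2 + x + 1 (mod x^4 + x^3 + x^2 + x + 1).
Reduced: x^3 + x + 1.

x^3 + x + 1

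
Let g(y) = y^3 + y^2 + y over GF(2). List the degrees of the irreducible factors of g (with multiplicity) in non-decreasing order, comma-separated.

1, 2

Roots in GF(2): g(0) = 0 → root; g(1) = 1.
Linear factors from roots: (y).
Complete factorization: g(y) = (y)·(y^2 + y + 1).
Factor degrees with multiplicity: 1 + 2 = 3.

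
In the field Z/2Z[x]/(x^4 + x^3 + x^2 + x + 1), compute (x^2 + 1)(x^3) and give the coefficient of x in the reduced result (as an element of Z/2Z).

0

Multiply in Z/2Z[x]: (x^2 + 1)·(x^3) = x^5 + x^3.
Reduce using x^4 ≡ x^3 + x^2 + x + 1 (mod x^4 + x^3 + x^2 + x + 1).
Reduced: x^3 + 1.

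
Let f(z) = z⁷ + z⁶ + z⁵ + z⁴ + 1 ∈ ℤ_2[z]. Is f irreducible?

Check for roots in ℤ_2: f(0) = 1; f(1) = 1.
No roots, so no linear factors.
Monic irreducibles of degree 2 over GF(2): z² + z + 1.
None of them divide f (all give nonzero remainder).
Monic irreducibles of degree 3 over GF(2): z³ + z + 1, z³ + z² + 1.
None of them divide f (all give nonzero remainder).
No irreducible factor of degree ≤ 3 exists, so f is irreducible over GF(2).

Yes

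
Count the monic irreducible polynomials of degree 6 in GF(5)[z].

2580

x^(5^6) − x is the product of all monic irreducibles of degree dividing 6; Möbius inversion gives N = (1/6) Σ μ(6/d)·5^d.
Divisors of 6: 1, 2, 3, 6; μ(6/d) for each: 1, -1, -1, 1.
Σ = 5^1 − 5^2 − 5^3 + 5^6 = 15480.
N = 15480/6 = 2580.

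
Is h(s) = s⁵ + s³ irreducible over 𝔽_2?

Check for roots in 𝔽_2: h(0) = 0 → root; h(1) = 0 → root.
h(0) = 0, so (s) divides h(s); h is reducible.

No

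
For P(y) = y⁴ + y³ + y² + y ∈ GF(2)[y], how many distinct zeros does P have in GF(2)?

Evaluate at each of the 2 elements of GF(2):
P(0) = 0 → root; P(1) = 0 → root.
Roots: {0, 1}.

2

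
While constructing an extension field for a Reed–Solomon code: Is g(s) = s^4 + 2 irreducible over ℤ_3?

Check for roots in ℤ_3: g(0) = 2; g(1) = 0 → root; g(2) = 0 → root.
g(1) = 0, so (s − 1) divides g(s); g is reducible.

No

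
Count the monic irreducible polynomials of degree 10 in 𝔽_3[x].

5880

The number of monic irreducibles of degree 10 over GF(3) is (1/10)·Σ_{d∣10} μ(10/d) 3^d.
Divisors of 10: 1, 2, 5, 10; μ(10/d) for each: 1, -1, -1, 1.
Σ = 3^1 − 3^2 − 3^5 + 3^10 = 58800.
N = 58800/10 = 5880.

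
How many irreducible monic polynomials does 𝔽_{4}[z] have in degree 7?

2340

Gauss's count: N_{4}(7) = (1/7) Σ_{d|7} μ(7/d)·4^d.
Divisors of 7: 1, 7; μ(7/d) for each: -1, 1.
Σ = − 4^1 + 4^7 = 16380.
N = 16380/7 = 2340.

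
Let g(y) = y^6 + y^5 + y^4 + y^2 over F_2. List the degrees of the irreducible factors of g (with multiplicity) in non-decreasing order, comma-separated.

1, 1, 1, 3

Roots in F_2: g(0) = 0 → root; g(1) = 0 → root.
Linear factors from roots: (y), (y + 1).
Complete factorization: g(y) = (y + 1)·(y)^2·(y^3 + y + 1).
Factor degrees with multiplicity: 1 + 1 + 1 + 3 = 6.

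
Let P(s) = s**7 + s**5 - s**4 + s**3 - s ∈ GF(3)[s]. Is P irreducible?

Check for roots in GF(3): P(0) = 0 → root; P(1) = 1; P(2) = 0 → root.
P(0) = 0, so (s) divides P(s); P is reducible.

No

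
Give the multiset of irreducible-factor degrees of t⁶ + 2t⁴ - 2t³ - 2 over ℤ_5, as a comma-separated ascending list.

1, 1, 1, 3

Write h(t) = t⁶ + 2t⁴ - 2t³ - 2.
Roots in ℤ_5: h(0) = 3; h(1) = 4; h(2) = 3; h(3) = 0 → root; h(4) = 3.
Linear factors from roots: (t + 2).
Complete factorization: h(t) = (t + 2)^3·(t³ - t² + t + 1).
Factor degrees with multiplicity: 1 + 1 + 1 + 3 = 6.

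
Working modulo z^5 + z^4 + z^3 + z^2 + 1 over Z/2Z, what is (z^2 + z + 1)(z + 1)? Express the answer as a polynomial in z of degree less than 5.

z^3 + 1

Multiply in Z/2Z[z]: (z^2 + z + 1)·(z + 1) = z^3 + 1.
Reduced: z^3 + 1.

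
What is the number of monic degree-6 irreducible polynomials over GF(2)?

Gauss's count: N_{2}(6) = (1/6) Σ_{d|6} μ(6/d)·2^d.
Divisors of 6: 1, 2, 3, 6; μ(6/d) for each: 1, -1, -1, 1.
Σ = 2^1 − 2^2 − 2^3 + 2^6 = 54.
N = 54/6 = 9.

9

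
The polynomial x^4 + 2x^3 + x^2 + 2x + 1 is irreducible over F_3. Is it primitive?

No

Write f(x) = x^4 + 2x^3 + x^2 + 2x + 1.
|GF(3^4)^×| = 3^4 − 1 = 80. Prime factorization: 80 = 2^4·5.
f is primitive ⇔ x has order 80 in GF(3)[x]/(f), i.e. x^(80/q) ≠ 1 for each prime q | 80.
x^(40) mod f = 1
x^(16) mod f = 2x.
Since x^(40) = 1, the order of x divides 40 < 80; not primitive.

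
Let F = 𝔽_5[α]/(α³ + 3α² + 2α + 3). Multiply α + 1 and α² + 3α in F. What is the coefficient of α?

Multiply in 𝔽_5[α]: (α + 1)·(α² + 3α) = α³ + 4α² + 3α.
Reduce using α³ ≡ 2α² + 3α + 2 (mod α³ + 3α² + 2α + 3).
Reduced: α² + α + 2.

1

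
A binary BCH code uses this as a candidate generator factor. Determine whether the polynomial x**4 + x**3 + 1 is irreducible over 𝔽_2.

Write f(x) = x**4 + x**3 + 1.
Check for roots in 𝔽_2: f(0) = 1; f(1) = 1.
No roots, so no linear factors.
Monic irreducibles of degree 2 over GF(2): x**2 + x + 1.
None of them divide f (all give nonzero remainder).
No irreducible factor of degree ≤ 2 exists, so f is irreducible over GF(2).

Yes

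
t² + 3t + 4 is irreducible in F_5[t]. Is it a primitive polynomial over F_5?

No

Write f(t) = t² + 3t + 4.
|GF(5^2)^×| = 5^2 − 1 = 24. Prime factorization: 24 = 2^3·3.
f is primitive ⇔ t has order 24 in GF(5)[t]/(f), i.e. t^(24/q) ≠ 1 for each prime q | 24.
t^(12) mod f = 1
t^(8) mod f = 3t + 4.
Since t^(12) = 1, the order of t divides 12 < 24; not primitive.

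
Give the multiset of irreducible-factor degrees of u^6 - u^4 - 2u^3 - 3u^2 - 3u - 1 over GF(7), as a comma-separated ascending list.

6

Write g(u) = u^6 - u^4 - 2u^3 - 3u^2 - 3u - 1.
Complete factorization: g(u) = (u^6 - u^4 - 2u^3 - 3u^2 - 3u - 1).
Factor degrees with multiplicity: 6 = 6.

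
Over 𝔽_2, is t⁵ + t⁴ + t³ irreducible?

No

Write f(t) = t⁵ + t⁴ + t³.
Check for roots in 𝔽_2: f(0) = 0 → root; f(1) = 1.
f(0) = 0, so (t) divides f(t); f is reducible.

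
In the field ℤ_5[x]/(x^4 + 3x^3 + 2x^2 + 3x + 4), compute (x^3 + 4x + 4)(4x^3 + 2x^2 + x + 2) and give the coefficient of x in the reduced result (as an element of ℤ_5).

Multiply in ℤ_5[x]: (x^3 + 4x + 4)·(4x^3 + 2x^2 + x + 2) = 4x^6 + 2x^5 + 2x^4 + x^3 + 2x^2 + 2x + 3.
Reduce using x^4 ≡ 2x^3 + 3x^2 + 2x + 1 (mod x^4 + 3x^3 + 2x^2 + 3x + 4).
Reduced: 2x^3 + 3x^2 + 2.

0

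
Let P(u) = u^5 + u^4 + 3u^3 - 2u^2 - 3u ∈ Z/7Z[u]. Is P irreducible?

No

Check for roots in Z/7Z: P(0) = 0 → root; P(1) = 0 → root; P(2) = 2; P(3) = 0 → root; P(4) = 0 → root; P(5) = 0 → root; P(6) = 5.
P(0) = 0, so (u) divides P(u); P is reducible.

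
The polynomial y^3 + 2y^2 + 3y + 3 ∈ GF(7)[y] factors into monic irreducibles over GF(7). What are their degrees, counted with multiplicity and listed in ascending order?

3

Write g(y) = y^3 + 2y^2 + 3y + 3.
Complete factorization: g(y) = (y^3 + 2y^2 + 3y + 3).
Factor degrees with multiplicity: 3 = 3.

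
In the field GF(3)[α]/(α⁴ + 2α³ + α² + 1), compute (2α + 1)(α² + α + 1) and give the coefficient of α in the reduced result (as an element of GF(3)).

0

Multiply in GF(3)[α]: (2α + 1)·(α² + α + 1) = 2α³ + 1.
Reduced: 2α³ + 1.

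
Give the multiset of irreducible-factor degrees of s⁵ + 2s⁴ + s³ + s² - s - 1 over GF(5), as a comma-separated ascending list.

5

Write f(s) = s⁵ + 2s⁴ + s³ + s² - s - 1.
Roots in GF(5): f(0) = 4; f(1) = 3; f(2) = 3; f(3) = 2; f(4) = 1.
Complete factorization: f(s) = (s⁵ + 2s⁴ + s³ + s² - s - 1).
Factor degrees with multiplicity: 5 = 5.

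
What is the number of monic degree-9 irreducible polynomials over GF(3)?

2184

The number of monic irreducibles of degree 9 over GF(3) is (1/9)·Σ_{d∣9} μ(9/d) 3^d.
Divisors of 9: 1, 3, 9; μ(9/d) for each: 0, -1, 1.
Σ = − 3^3 + 3^9 = 19656.
N = 19656/9 = 2184.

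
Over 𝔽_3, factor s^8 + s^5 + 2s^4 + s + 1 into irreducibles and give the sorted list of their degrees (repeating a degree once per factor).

1, 2, 2, 3

Write h(s) = s^8 + s^5 + 2s^4 + s + 1.
Roots in 𝔽_3: h(0) = 1; h(1) = 0 → root; h(2) = 2.
Linear factors from roots: (s + 2).
Complete factorization: h(s) = (s + 2)·(s^2 + s + 2)·(s^2 + 2s + 2)·(s^3 + s^2 + s + 2).
Factor degrees with multiplicity: 1 + 2 + 2 + 3 = 8.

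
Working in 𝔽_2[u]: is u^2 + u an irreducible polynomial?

Write f(u) = u^2 + u.
Check for roots in 𝔽_2: f(0) = 0 → root; f(1) = 0 → root.
f(0) = 0, so (u) divides f(u); f is reducible.

No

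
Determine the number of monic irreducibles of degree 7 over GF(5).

11160

By the necklace-counting formula, N_5(7) = (1/7) Σ_{d|7} μ(7/d)·5^d.
Divisors of 7: 1, 7; μ(7/d) for each: -1, 1.
Σ = − 5^1 + 5^7 = 78120.
N = 78120/7 = 11160.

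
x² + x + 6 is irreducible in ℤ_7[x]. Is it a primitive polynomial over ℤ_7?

Write f(x) = x² + x + 6.
|GF(7^2)^×| = 7^2 − 1 = 48. Prime factorization: 48 = 2^4·3.
f is primitive ⇔ x has order 48 in GF(7)[x]/(f), i.e. x^(48/q) ≠ 1 for each prime q | 48.
x^(24) mod f = 6.
x^(16) mod f = 1
Since x^(16) = 1, the order of x divides 16 < 48; not primitive.

No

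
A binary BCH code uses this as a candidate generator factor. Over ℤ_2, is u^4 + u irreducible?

Write P(u) = u^4 + u.
Check for roots in ℤ_2: P(0) = 0 → root; P(1) = 0 → root.
P(0) = 0, so (u) divides P(u); P is reducible.

No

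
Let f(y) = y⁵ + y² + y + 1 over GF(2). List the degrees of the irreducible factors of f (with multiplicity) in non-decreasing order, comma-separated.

Roots in GF(2): f(0) = 1; f(1) = 0 → root.
Linear factors from roots: (y + 1).
Complete factorization: f(y) = (y + 1)^2·(y³ + y + 1).
Factor degrees with multiplicity: 1 + 1 + 3 = 5.

1, 1, 3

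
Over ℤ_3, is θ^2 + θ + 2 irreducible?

Yes

Write m(θ) = θ^2 + θ + 2.
Check for roots in ℤ_3: m(0) = 2; m(1) = 1; m(2) = 2.
No roots. A degree-2 polynomial over a field with no linear factor is irreducible.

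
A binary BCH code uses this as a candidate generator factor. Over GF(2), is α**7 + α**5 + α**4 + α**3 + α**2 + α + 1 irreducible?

Write g(α) = α**7 + α**5 + α**4 + α**3 + α**2 + α + 1.
Check for roots in GF(2): g(0) = 1; g(1) = 1.
No roots, so no linear factors.
Monic irreducibles of degree 2 over GF(2): α**2 + α + 1.
None of them divide g (all give nonzero remainder).
Monic irreducibles of degree 3 over GF(2): α**3 + α + 1, α**3 + α**2 + 1.
None of them divide g (all give nonzero remainder).
No irreducible factor of degree ≤ 3 exists, so g is irreducible over GF(2).

Yes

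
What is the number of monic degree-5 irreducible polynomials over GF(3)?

The number of monic irreducibles of degree 5 over GF(3) is (1/5)·Σ_{d∣5} μ(5/d) 3^d.
Divisors of 5: 1, 5; μ(5/d) for each: -1, 1.
Σ = − 3^1 + 3^5 = 240.
N = 240/5 = 48.

48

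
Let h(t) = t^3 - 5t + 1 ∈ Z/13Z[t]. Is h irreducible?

Check each element of Z/13Z for a root: h(0)=1, h(1)=10, h(2)=12, h(3)=0, h(4)=6, h(5)=10, h(6)=5, h(7)=10, h(8)=5, h(9)=9, h(10)=2, h(11)=3, h(12)=5.
h(3) = 0, so (t − 3) divides h(t); h is reducible.

No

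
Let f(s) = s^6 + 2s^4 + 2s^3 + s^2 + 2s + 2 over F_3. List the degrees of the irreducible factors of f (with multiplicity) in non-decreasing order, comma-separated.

6

Roots in F_3: f(0) = 2; f(1) = 1; f(2) = 2.
Complete factorization: f(s) = (s^6 + 2s^4 + 2s^3 + s^2 + 2s + 2).
Factor degrees with multiplicity: 6 = 6.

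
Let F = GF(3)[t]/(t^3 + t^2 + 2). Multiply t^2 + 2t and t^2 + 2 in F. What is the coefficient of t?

Multiply in GF(3)[t]: (t^2 + 2t)·(t^2 + 2) = t^4 + 2t^3 + 2t^2 + t.
Reduce using t^3 ≡ 2t^2 + 1 (mod t^3 + t^2 + 2).
Reduced: t^2 + 2t + 1.

2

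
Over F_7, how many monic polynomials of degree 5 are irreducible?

By the necklace-counting formula, N_7(5) = (1/5) Σ_{d|5} μ(5/d)·7^d.
Divisors of 5: 1, 5; μ(5/d) for each: -1, 1.
Σ = − 7^1 + 7^5 = 16800.
N = 16800/5 = 3360.

3360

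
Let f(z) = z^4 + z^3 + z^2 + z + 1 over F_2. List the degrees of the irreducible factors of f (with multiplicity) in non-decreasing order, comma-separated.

Roots in F_2: f(0) = 1; f(1) = 1.
Complete factorization: f(z) = (z^4 + z^3 + z^2 + z + 1).
Factor degrees with multiplicity: 4 = 4.

4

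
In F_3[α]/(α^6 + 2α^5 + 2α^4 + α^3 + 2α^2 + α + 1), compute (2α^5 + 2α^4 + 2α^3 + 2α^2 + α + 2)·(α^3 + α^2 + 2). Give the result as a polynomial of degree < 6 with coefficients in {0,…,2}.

Multiply in F_3[α]: (2α^5 + 2α^4 + 2α^3 + 2α^2 + α + 2)·(α^3 + α^2 + 2) = 2α^8 + α^7 + α^6 + 2α^5 + α^4 + α^3 + 2α + 1.
Reduce using α^6 ≡ α^5 + α^4 + 2α^3 + α^2 + 2α + 2 (mod α^6 + 2α^5 + 2α^4 + α^3 + 2α^2 + α + 1).
Reduced: 2α^3 + α^2 + 2α + 1.

2α^3 + α^2 + 2α + 1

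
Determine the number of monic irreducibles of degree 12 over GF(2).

x^(2^12) − x is the product of all monic irreducibles of degree dividing 12; Möbius inversion gives N = (1/12) Σ μ(12/d)·2^d.
Divisors of 12: 1, 2, 3, 4, 6, 12; μ(12/d) for each: 0, 1, 0, -1, -1, 1.
Σ = 2^2 − 2^4 − 2^6 + 2^12 = 4020.
N = 4020/12 = 335.

335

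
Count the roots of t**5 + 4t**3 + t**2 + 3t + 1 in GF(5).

Write g(t) = t**5 + 4t**3 + t**2 + 3t + 1.
Evaluate at each of the 5 elements of GF(5):
g(0) = 1; g(1) = 0 → root; g(2) = 0 → root; g(3) = 0 → root; g(4) = 4.
Roots: {1, 2, 3}.

3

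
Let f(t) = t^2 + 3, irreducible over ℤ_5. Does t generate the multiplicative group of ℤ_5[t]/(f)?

|GF(5^2)^×| = 5^2 − 1 = 24. Prime factorization: 24 = 2^3·3.
f is primitive ⇔ t has order 24 in GF(5)[t]/(f), i.e. t^(24/q) ≠ 1 for each prime q | 24.
t^(12) mod f = 4.
t^(8) mod f = 1
Since t^(8) = 1, the order of t divides 8 < 24; not primitive.

No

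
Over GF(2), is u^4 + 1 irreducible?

No

Write m(u) = u^4 + 1.
Check for roots in GF(2): m(0) = 1; m(1) = 0 → root.
m(1) = 0, so (u − 1) divides m(u); m is reducible.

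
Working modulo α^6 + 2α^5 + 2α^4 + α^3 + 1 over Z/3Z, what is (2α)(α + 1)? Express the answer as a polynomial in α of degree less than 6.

Multiply in Z/3Z[α]: (2α)·(α + 1) = 2α^2 + 2α.
Reduced: 2α^2 + 2α.

2α^2 + 2α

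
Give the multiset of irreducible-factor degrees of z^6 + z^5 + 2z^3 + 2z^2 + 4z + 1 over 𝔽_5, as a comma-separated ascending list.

6

Write g(z) = z^6 + z^5 + 2z^3 + 2z^2 + 4z + 1.
Roots in 𝔽_5: g(0) = 1; g(1) = 1; g(2) = 4; g(3) = 2; g(4) = 2.
Complete factorization: g(z) = (z^6 + z^5 + 2z^3 + 2z^2 + 4z + 1).
Factor degrees with multiplicity: 6 = 6.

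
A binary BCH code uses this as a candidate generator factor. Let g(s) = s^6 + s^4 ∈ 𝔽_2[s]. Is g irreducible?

Check for roots in 𝔽_2: g(0) = 0 → root; g(1) = 0 → root.
g(0) = 0, so (s) divides g(s); g is reducible.

No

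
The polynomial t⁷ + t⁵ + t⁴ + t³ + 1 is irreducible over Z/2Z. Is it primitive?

Write f(t) = t⁷ + t⁵ + t⁴ + t³ + 1.
|GF(2^7)^×| = 2^7 − 1 = 127. Prime factorization: 127 = 127.
f is primitive ⇔ t has order 127 in GF(2)[t]/(f), i.e. t^(127/q) ≠ 1 for each prime q | 127.
t^(1) mod f = t.
None equal 1, so t has full order 127; f is primitive.

Yes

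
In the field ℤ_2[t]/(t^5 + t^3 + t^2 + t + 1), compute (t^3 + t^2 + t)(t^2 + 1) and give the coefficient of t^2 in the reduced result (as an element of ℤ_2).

0

Multiply in ℤ_2[t]: (t^3 + t^2 + t)·(t^2 + 1) = t^5 + t^4 + t^2 + t.
Reduce using t^5 ≡ t^3 + t^2 + t + 1 (mod t^5 + t^3 + t^2 + t + 1).
Reduced: t^4 + t^3 + 1.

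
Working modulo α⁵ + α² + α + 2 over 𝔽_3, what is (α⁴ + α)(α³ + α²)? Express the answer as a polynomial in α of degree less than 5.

2α^3 + α

Multiply in 𝔽_3[α]: (α⁴ + α)·(α³ + α²) = α⁷ + α⁶ + α⁴ + α³.
Reduce using α⁵ ≡ 2α² + 2α + 1 (mod α⁵ + α² + α + 2).
Reduced: 2α³ + α.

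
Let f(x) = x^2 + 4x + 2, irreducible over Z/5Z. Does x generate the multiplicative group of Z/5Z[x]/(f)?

|GF(5^2)^×| = 5^2 − 1 = 24. Prime factorization: 24 = 2^3·3.
f is primitive ⇔ x has order 24 in GF(5)[x]/(f), i.e. x^(24/q) ≠ 1 for each prime q | 24.
x^(12) mod f = 4.
x^(8) mod f = 2x + 1.
None equal 1, so x has full order 24; f is primitive.

Yes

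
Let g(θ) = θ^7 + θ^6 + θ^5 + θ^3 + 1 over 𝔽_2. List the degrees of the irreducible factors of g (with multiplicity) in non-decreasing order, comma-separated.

2, 2, 3

Roots in 𝔽_2: g(0) = 1; g(1) = 1.
Complete factorization: g(θ) = (θ^2 + θ + 1)^2·(θ^3 + θ^2 + 1).
Factor degrees with multiplicity: 2 + 2 + 3 = 7.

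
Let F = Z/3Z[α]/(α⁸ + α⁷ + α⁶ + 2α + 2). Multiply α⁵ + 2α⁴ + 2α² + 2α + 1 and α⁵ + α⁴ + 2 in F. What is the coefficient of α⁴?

2

Multiply in Z/3Z[α]: (α⁵ + 2α⁴ + 2α² + 2α + 1)·(α⁵ + α⁴ + 2) = α¹⁰ + 2α⁸ + 2α⁷ + α⁶ + 2α⁵ + 2α⁴ + α² + α + 2.
Reduce using α⁸ ≡ 2α⁷ + 2α⁶ + α + 1 (mod α⁸ + α⁷ + α⁶ + 2α + 2).
Reduced: α⁷ + 2α⁶ + 2α⁵ + 2α⁴ + α³ + α² + 2α + 1.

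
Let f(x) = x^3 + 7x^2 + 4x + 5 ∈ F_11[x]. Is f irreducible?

Check each element of F_11 for a root: f(0)=5, f(1)=6, f(2)=5, f(3)=8, f(4)=10, f(5)=6, f(6)=2, f(7)=4, f(8)=7, f(9)=6, f(10)=7.
No roots. A degree-3 polynomial over a field with no linear factor is irreducible.

Yes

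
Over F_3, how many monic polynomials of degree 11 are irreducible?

By the necklace-counting formula, N_3(11) = (1/11) Σ_{d|11} μ(11/d)·3^d.
Divisors of 11: 1, 11; μ(11/d) for each: -1, 1.
Σ = − 3^1 + 3^11 = 177144.
N = 177144/11 = 16104.

16104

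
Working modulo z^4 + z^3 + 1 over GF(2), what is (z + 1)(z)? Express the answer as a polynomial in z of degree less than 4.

z^2 + z

Multiply in GF(2)[z]: (z + 1)·(z) = z^2 + z.
Reduced: z^2 + z.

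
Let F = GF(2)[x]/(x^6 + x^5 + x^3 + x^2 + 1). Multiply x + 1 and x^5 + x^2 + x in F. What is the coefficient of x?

Multiply in GF(2)[x]: (x + 1)·(x^5 + x^2 + x) = x^6 + x^5 + x^3 + x.
Reduce using x^6 ≡ x^5 + x^3 + x^2 + 1 (mod x^6 + x^5 + x^3 + x^2 + 1).
Reduced: x^2 + x + 1.

1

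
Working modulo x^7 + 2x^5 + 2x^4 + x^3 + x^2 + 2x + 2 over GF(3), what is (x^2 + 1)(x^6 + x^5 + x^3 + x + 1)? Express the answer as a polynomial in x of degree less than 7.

Multiply in GF(3)[x]: (x^2 + 1)·(x^6 + x^5 + x^3 + x + 1) = x^8 + x^7 + x^6 + 2x^5 + 2x^3 + x^2 + x + 1.
Reduce using x^7 ≡ x^5 + x^4 + 2x^3 + 2x^2 + x + 1 (mod x^7 + 2x^5 + 2x^4 + x^3 + x^2 + 2x + 2).
Reduced: 2x^6 + x^5 + x^2 + 2.

2x^6 + x^5 + x^2 + 2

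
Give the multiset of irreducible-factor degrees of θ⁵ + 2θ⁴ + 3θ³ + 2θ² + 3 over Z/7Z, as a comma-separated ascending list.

5

Write g(θ) = θ⁵ + 2θ⁴ + 3θ³ + 2θ² + 3.
Complete factorization: g(θ) = (θ⁵ + 2θ⁴ + 3θ³ + 2θ² + 3).
Factor degrees with multiplicity: 5 = 5.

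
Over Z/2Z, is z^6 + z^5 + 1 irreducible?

Yes

Write h(z) = z^6 + z^5 + 1.
Check for roots in Z/2Z: h(0) = 1; h(1) = 1.
No roots, so no linear factors.
Monic irreducibles of degree 2 over GF(2): z^2 + z + 1.
None of them divide h (all give nonzero remainder).
Monic irreducibles of degree 3 over GF(2): z^3 + z + 1, z^3 + z^2 + 1.
None of them divide h (all give nonzero remainder).
No irreducible factor of degree ≤ 3 exists, so h is irreducible over GF(2).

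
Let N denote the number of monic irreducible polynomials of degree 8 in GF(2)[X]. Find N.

The number of monic irreducibles of degree 8 over GF(2) is (1/8)·Σ_{d∣8} μ(8/d) 2^d.
Divisors of 8: 1, 2, 4, 8; μ(8/d) for each: 0, 0, -1, 1.
Σ = − 2^4 + 2^8 = 240.
N = 240/8 = 30.

30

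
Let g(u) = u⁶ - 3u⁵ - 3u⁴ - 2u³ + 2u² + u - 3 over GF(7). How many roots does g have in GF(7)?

Evaluate at each of the 7 elements of GF(7):
g(0) = 4; g(1) = 0 → root; g(2) = 2; g(3) = 1; g(4) = 0 → root; g(5) = 5; g(6) = 1.
Roots: {1, 4}.

2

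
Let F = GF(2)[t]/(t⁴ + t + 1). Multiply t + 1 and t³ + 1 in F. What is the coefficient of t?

Multiply in GF(2)[t]: (t + 1)·(t³ + 1) = t⁴ + t³ + t + 1.
Reduce using t⁴ ≡ t + 1 (mod t⁴ + t + 1).
Reduced: t³.

0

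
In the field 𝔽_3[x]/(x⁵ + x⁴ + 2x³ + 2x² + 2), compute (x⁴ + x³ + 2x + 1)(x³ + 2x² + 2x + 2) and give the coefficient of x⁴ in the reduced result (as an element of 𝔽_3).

0

Multiply in 𝔽_3[x]: (x⁴ + x³ + 2x + 1)·(x³ + 2x² + 2x + 2) = x⁷ + x⁵ + x³ + 2.
Reduce using x⁵ ≡ 2x⁴ + x³ + x² + 1 (mod x⁵ + x⁴ + 2x³ + 2x² + 2).
Reduced: x² + 2x + 2.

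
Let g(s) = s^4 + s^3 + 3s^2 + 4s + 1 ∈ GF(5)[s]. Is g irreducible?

Check for roots in GF(5): g(0) = 1; g(1) = 0 → root; g(2) = 0 → root; g(3) = 3; g(4) = 0 → root.
g(1) = 0, so (s − 1) divides g(s); g is reducible.

No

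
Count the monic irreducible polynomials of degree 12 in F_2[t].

335

x^(2^12) − x is the product of all monic irreducibles of degree dividing 12; Möbius inversion gives N = (1/12) Σ μ(12/d)·2^d.
Divisors of 12: 1, 2, 3, 4, 6, 12; μ(12/d) for each: 0, 1, 0, -1, -1, 1.
Σ = 2^2 − 2^4 − 2^6 + 2^12 = 4020.
N = 4020/12 = 335.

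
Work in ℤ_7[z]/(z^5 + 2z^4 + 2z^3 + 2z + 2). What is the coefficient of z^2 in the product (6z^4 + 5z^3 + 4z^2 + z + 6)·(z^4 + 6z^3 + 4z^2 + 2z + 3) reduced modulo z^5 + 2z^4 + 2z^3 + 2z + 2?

4

Multiply in ℤ_7[z]: (6z^4 + 5z^3 + 4z^2 + z + 6)·(z^4 + 6z^3 + 4z^2 + 2z + 3) = 6z^8 + 6z^7 + 2z^6 + z^5 + 3z^2 + z + 4.
Reduce using z^5 ≡ 5z^4 + 5z^3 + 5z + 5 (mod z^5 + 2z^4 + 2z^3 + 2z + 2).
Reduced: z^4 + 3z^3 + 4z^2.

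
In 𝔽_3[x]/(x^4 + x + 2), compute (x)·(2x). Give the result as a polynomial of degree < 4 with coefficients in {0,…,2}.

Multiply in 𝔽_3[x]: (x)·(2x) = 2x^2.
Reduced: 2x^2.

2x^2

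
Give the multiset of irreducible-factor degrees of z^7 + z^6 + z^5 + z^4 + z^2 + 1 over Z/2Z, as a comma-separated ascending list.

Write h(z) = z^7 + z^6 + z^5 + z^4 + z^2 + 1.
Roots in Z/2Z: h(0) = 1; h(1) = 0 → root.
Linear factors from roots: (z + 1).
Complete factorization: h(z) = (z + 1)^2·(z^2 + z + 1)·(z^3 + z + 1).
Factor degrees with multiplicity: 1 + 1 + 2 + 3 = 7.

1, 1, 2, 3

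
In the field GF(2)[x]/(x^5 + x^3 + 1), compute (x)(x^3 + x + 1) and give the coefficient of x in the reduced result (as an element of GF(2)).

Multiply in GF(2)[x]: (x)·(x^3 + x + 1) = x^4 + x^2 + x.
Reduced: x^4 + x^2 + x.

1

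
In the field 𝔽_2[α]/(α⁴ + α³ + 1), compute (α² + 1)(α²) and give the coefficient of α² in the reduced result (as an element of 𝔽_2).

Multiply in 𝔽_2[α]: (α² + 1)·(α²) = α⁴ + α².
Reduce using α⁴ ≡ α³ + 1 (mod α⁴ + α³ + 1).
Reduced: α³ + α² + 1.

1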